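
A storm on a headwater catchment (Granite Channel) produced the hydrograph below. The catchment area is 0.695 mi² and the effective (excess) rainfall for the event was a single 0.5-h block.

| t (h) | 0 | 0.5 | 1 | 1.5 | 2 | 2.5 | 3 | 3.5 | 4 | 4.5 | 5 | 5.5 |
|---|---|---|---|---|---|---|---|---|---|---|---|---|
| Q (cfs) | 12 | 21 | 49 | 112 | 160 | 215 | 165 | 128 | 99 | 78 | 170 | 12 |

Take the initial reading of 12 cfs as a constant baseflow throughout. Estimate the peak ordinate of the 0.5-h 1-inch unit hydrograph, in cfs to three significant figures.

U_p ≈ 169 cfs

Direct runoff: 0.0, 9.0, 37.0, 100.0, 148.0, 203.0, 153.0, 116.0, 87.0, 66.0, 158.0, 0.0 cfs; ΣQ_DR = 1077 cfs, peak = 203.0 cfs.
Runoff depth d = ΣQ_DR·Δt / A = 1077 × 1800 / (0.695 mi²) = 1.201 in.
The 1-inch UH is the DRH scaled by (1 in)/d, so U_p = 203.0 × 1/1.201 = 169 cfs.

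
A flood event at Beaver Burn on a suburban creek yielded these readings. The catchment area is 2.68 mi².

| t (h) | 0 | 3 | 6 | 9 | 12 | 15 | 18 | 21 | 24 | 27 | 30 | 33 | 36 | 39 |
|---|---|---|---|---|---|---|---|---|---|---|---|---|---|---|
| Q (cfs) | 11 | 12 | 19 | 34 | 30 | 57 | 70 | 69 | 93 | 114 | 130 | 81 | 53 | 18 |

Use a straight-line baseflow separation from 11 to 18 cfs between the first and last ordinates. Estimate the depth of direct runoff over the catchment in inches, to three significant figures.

Direct runoff: 0.00, 0.46, 6.92, 21.38, 16.85, 43.31, 55.77, 54.23, 77.69, 98.15, 113.62, 64.08, 35.54, 0.00 cfs; ΣQ_DR = 588.0 cfs.
V = ΣQ_DR · Δt = 588.0 × 10800 s = 6.350 × 10^6 ft³.
Over A = 2.68 mi², depth = V / A = 1.02 in.

d ≈ 1.02 in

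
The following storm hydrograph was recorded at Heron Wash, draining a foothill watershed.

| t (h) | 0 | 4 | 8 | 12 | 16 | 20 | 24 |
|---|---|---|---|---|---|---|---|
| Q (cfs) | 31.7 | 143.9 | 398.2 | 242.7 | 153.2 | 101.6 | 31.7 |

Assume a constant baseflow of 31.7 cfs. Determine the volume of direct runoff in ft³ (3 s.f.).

V ≈ 1.27 × 10^7 ft³

Direct-runoff ordinates (Q − Q_b): 0.0, 112.2, 366.5, 211.0, 121.5, 69.9, 0.0 cfs.
ΣQ_DR = 881.1 cfs.
With Δt = 4 h = 14400 s, V = ΣQ_DR · Δt = 881.1 × 14400 = 1.27 × 10^7 ft³.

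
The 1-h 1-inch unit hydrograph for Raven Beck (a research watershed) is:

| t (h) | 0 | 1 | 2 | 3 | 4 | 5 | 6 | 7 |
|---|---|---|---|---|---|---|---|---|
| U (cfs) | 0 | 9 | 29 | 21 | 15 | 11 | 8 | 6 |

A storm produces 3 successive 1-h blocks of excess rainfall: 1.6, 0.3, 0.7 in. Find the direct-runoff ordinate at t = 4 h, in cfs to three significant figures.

Q ≈ 50.6 cfs

By discrete convolution, Q_j = Σ (P_i / 1 in) · U_{j−i}.
At t = 4 h (j=4): Q = (1.6/1)·15 + (0.3/1)·21 + (0.7/1)·29 = 50.6 cfs.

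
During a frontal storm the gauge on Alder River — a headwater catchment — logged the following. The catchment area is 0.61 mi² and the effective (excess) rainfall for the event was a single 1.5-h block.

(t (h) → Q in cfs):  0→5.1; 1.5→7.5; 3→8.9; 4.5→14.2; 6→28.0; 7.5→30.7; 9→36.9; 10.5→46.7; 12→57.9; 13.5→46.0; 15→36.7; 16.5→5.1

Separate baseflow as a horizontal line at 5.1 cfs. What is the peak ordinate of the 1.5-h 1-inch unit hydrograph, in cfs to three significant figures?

Direct runoff: 0.0, 2.4, 3.8, 9.1, 22.9, 25.6, 31.8, 41.6, 52.8, 40.9, 31.6, 0.0 cfs; ΣQ_DR = 262.5 cfs, peak = 52.8 cfs.
Runoff depth d = ΣQ_DR·Δt / A = 262.5 × 5400 / (0.61 mi²) = 1.000 in.
The 1-inch UH is the DRH scaled by (1 in)/d, so U_p = 52.8 × 1/1.000 = 52.8 cfs.

U_p ≈ 52.8 cfs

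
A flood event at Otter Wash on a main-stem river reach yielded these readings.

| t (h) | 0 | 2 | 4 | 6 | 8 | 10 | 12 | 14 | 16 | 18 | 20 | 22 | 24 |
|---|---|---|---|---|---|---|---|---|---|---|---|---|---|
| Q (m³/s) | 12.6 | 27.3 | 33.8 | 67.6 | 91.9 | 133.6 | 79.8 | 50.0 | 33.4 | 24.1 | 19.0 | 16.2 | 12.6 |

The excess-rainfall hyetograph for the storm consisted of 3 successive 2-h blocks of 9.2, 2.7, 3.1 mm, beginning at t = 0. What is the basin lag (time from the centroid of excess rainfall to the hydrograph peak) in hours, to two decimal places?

Centroid of excess rainfall: t_c = Σ P_i·t̄_i / ΣP_i = 2.1867 h (block centres at 1, 3, 5 h).
Hydrograph peak occurs at t = 10 h, so basin lag t_L = 10 − 2.1867 = 7.81 h.

t_L ≈ 7.81 h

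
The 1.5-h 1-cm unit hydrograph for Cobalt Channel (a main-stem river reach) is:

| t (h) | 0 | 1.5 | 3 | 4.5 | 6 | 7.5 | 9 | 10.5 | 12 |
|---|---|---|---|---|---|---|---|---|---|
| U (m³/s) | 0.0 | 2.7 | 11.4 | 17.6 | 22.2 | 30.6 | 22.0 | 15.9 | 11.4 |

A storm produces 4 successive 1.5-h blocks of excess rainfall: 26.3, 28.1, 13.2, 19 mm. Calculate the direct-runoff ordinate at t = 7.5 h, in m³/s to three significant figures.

Q ≈ 188 m³/s

By discrete convolution, Q_j = Σ (P_i / 10 mm) · U_{j−i}.
At t = 7.5 h (j=5): Q = (26.3/10)·30.6 + (28.1/10)·22.2 + (13.2/10)·17.6 + (19/10)·11.4 = 188 m³/s.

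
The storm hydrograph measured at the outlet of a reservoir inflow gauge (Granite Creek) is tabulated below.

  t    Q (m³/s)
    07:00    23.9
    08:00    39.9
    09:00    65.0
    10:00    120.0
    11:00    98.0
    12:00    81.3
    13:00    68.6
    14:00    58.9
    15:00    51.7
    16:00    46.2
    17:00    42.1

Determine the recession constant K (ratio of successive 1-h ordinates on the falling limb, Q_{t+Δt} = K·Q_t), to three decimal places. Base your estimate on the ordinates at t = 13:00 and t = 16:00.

K ≈ 0.877

Using the recession-limb readings at t = 13:00 and t = 16:00: Q falls from 68.6 to 46.2 m³/s over 3 intervals.
K = (Q₂/Q₁)^(1/3) = (46.2/68.6)^(1/3) = 0.877.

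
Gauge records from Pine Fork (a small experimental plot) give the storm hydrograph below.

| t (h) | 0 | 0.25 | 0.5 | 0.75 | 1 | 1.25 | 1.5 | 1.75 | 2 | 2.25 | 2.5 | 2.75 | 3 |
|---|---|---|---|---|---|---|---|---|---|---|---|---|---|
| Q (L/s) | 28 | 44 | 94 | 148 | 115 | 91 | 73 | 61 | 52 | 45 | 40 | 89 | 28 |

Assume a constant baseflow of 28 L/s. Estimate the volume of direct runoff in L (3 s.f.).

V ≈ 4.90 × 10^5 L

Direct-runoff ordinates (Q − Q_b): 0.0, 16.0, 66.0, 120.0, 87.0, 63.0, 45.0, 33.0, 24.0, 17.0, 12.0, 61.0, 0.0 L/s.
ΣQ_DR = 544.0 L/s.
With Δt = 0.25 h = 900 s, V = ΣQ_DR · Δt = 544.0 × 900 = 4.90 × 10^5 L.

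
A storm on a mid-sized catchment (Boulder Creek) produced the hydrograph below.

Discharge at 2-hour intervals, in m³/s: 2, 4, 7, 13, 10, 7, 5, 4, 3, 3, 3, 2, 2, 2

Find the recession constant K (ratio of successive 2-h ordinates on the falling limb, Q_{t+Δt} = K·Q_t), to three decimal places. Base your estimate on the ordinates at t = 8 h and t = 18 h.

Using the recession-limb readings at t = 8 h and t = 18 h: Q falls from 10 to 3 m³/s over 5 intervals.
K = (Q₂/Q₁)^(1/5) = (3/10)^(1/5) = 0.786.

K ≈ 0.786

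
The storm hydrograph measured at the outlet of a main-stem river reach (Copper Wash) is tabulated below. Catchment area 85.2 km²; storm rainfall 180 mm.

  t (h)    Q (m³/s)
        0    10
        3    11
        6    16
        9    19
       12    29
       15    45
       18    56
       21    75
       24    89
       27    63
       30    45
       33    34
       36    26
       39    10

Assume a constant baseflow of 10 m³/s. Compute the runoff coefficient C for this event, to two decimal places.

C ≈ 0.27

ΣQ_DR = 388.0 m³/s; V = ΣQ_DR·Δt = 4.190 × 10^6 m³.
Runoff depth d = V / A = 49.18 mm.
C = d / P = 49.18 / 180 = 0.27.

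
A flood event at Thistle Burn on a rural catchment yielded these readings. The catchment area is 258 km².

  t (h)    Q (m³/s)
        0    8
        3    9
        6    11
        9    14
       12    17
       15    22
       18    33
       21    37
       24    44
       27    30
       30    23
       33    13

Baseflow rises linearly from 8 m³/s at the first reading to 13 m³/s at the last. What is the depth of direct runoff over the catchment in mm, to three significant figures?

d ≈ 5.65 mm

Direct runoff: 0.00, 0.55, 2.09, 4.64, 7.18, 11.73, 22.27, 25.82, 32.36, 17.91, 10.45, 0.00 m³/s; ΣQ_DR = 135.0 m³/s.
V = ΣQ_DR · Δt = 135.0 × 10800 s = 1.458 × 10^6 m³.
Over A = 258 km², depth = V / A = 5.65 mm.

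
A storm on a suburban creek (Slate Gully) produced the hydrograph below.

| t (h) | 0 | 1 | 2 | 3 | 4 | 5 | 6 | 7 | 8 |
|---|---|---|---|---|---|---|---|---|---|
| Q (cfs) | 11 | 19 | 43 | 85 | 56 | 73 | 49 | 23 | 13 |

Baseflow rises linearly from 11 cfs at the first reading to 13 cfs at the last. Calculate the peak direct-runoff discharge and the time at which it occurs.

Q_p = 73.25 cfs at t = 3 h

Subtracting baseflow gives direct-runoff ordinates: 0.00, 7.75, 31.50, 73.25, 44.00, 60.75, 36.50, 10.25, 0.00 cfs.
The maximum is 73.25 cfs, occurring at the reading for t = 3 h.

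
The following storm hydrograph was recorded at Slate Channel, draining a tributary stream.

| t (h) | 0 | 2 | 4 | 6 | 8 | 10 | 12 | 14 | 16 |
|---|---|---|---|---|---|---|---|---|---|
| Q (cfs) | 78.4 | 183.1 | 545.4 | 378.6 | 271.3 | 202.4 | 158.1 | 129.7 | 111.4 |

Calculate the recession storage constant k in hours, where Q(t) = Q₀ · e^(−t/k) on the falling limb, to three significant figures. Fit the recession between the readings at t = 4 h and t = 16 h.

On the falling limb, Q drops from 545.4 to 111.4 cfs between t = 4 h and t = 16 h (Δt = 12 h).
k = −Δt / ln(Q₂/Q₁) = −12 / ln(111.4/545.4) = 7.55 h.

k ≈ 7.55 h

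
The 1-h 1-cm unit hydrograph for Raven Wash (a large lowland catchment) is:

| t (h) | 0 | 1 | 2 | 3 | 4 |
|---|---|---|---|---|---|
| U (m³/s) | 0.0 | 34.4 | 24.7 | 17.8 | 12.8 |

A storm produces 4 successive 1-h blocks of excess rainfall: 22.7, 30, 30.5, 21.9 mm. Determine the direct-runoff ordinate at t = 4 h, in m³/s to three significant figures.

By discrete convolution, Q_j = Σ (P_i / 10 mm) · U_{j−i}.
At t = 4 h (j=4): Q = (22.7/10)·12.8 + (30/10)·17.8 + (30.5/10)·24.7 + (21.9/10)·34.4 = 233 m³/s.

Q ≈ 233 m³/s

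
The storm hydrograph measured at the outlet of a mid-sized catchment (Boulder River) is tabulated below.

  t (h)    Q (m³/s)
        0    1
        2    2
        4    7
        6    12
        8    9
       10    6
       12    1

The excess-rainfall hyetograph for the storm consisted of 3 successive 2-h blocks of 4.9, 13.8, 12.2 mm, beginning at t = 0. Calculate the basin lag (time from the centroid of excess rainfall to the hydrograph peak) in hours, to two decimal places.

t_L ≈ 2.53 h

Centroid of excess rainfall: t_c = Σ P_i·t̄_i / ΣP_i = 3.4725 h (block centres at 1, 3, 5 h).
Hydrograph peak occurs at t = 6 h, so basin lag t_L = 6 − 3.4725 = 2.53 h.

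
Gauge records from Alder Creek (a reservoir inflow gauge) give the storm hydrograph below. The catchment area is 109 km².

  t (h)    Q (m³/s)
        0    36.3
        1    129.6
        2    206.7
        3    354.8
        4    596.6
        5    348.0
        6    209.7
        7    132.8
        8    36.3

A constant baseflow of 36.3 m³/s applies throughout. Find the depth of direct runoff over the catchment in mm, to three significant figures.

d ≈ 56.9 mm

Direct runoff: 0.0, 93.3, 170.4, 318.5, 560.3, 311.7, 173.4, 96.5, 0.0 m³/s; ΣQ_DR = 1724 m³/s.
V = ΣQ_DR · Δt = 1724 × 3600 s = 6.207 × 10^6 m³.
Over A = 109 km², depth = V / A = 56.9 mm.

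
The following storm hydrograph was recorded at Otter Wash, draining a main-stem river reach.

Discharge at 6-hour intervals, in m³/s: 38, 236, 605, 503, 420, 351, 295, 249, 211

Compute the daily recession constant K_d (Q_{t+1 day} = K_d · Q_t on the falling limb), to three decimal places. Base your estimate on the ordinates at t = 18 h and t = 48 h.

K_d ≈ 0.499

Between t = 18 h and t = 48 h the flow falls from 503 to 211 m³/s over 5×6 h = 30 h.
Per-interval ratio K = (211/503)^(1/5) = 0.8405; K_d = K^(24/6) = 0.499.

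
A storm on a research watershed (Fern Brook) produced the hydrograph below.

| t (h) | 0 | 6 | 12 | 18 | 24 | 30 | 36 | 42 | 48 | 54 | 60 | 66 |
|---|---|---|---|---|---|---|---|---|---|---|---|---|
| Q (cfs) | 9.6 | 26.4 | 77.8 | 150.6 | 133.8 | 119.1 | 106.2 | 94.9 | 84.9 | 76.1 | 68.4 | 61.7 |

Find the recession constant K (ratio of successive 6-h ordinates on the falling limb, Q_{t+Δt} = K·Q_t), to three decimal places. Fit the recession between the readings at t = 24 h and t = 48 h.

K ≈ 0.893

Using the recession-limb readings at t = 24 h and t = 48 h: Q falls from 133.8 to 84.9 cfs over 4 intervals.
K = (Q₂/Q₁)^(1/4) = (84.9/133.8)^(1/4) = 0.893.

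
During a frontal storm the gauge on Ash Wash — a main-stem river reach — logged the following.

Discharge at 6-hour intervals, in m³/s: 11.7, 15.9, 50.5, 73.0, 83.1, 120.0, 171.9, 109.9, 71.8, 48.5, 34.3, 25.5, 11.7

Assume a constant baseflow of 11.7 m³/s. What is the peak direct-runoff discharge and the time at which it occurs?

Q_p = 160.2 m³/s at t = 36 h

Subtracting baseflow gives direct-runoff ordinates: 0.0, 4.2, 38.8, 61.3, 71.4, 108.3, 160.2, 98.2, 60.1, 36.8, 22.6, 13.8, 0.0 m³/s.
The maximum is 160.2 m³/s, occurring at the reading for t = 36 h.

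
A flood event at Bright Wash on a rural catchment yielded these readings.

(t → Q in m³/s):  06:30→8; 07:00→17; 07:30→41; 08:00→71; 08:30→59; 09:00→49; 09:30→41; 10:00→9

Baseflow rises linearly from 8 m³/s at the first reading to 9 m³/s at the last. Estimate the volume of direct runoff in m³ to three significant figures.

V ≈ 4.09 × 10^5 m³

Direct-runoff ordinates (Q − Q_b): 0.00, 8.86, 32.71, 62.57, 50.43, 40.29, 32.14, 0.00 m³/s.
ΣQ_DR = 227.0 m³/s.
With Δt = 0.5 h = 1800 s, V = ΣQ_DR · Δt = 227.0 × 1800 = 4.09 × 10^5 m³.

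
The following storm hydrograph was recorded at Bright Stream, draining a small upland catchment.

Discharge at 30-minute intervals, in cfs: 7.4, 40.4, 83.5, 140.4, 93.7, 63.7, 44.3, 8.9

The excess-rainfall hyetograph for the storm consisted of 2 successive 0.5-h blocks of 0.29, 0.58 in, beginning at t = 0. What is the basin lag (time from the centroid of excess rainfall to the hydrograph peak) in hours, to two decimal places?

t_L ≈ 0.92 h

Centroid of excess rainfall: t_c = Σ P_i·t̄_i / ΣP_i = 0.5833 h (block centres at 0.25, 0.75 h).
Hydrograph peak occurs at t = 1.5 h, so basin lag t_L = 1.5 − 0.5833 = 0.92 h.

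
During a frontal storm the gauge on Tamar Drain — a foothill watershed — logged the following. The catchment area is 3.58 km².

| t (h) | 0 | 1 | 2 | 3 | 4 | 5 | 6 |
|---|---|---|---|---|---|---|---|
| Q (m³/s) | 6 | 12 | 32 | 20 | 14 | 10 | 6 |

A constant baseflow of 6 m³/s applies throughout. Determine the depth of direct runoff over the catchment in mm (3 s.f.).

d ≈ 58.3 mm

Direct runoff: 0.0, 6.0, 26.0, 14.0, 8.0, 4.0, 0.0 m³/s; ΣQ_DR = 58.00 m³/s.
V = ΣQ_DR · Δt = 58.00 × 3600 s = 2.088 × 10^5 m³.
Over A = 3.58 km², depth = V / A = 58.3 mm.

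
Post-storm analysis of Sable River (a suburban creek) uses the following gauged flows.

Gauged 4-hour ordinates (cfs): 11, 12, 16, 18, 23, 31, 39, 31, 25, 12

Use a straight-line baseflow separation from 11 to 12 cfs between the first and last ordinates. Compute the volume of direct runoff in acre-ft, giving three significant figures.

V ≈ 34.0 acre-ft

Direct-runoff ordinates (Q − Q_b): 0.00, 0.89, 4.78, 6.67, 11.56, 19.44, 27.33, 19.22, 13.11, 0.00 cfs.
ΣQ_DR = 103.0 cfs.
With Δt = 4 h = 14400 s, V = ΣQ_DR · Δt = 103.0 × 14400 = 1.48 × 10^6 ft³ = 34.0 acre-ft.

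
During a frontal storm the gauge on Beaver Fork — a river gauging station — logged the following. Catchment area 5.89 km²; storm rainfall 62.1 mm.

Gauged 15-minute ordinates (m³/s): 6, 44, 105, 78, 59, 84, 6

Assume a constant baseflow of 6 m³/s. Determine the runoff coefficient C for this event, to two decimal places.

ΣQ_DR = 340.0 m³/s; V = ΣQ_DR·Δt = 3.060 × 10^5 m³.
Runoff depth d = V / A = 51.95 mm.
C = d / P = 51.95 / 62.1 = 0.84.

C ≈ 0.84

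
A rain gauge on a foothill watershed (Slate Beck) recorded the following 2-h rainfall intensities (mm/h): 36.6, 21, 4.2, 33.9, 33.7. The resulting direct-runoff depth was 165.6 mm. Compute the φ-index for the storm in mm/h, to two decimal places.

φ ≈ 10.60 mm/h

Only the 4 blocks with intensity above φ contribute runoff: 36.6, 21, 33.9, 33.7 mm/h.
Σ(I−φ)·Δt = d  ⇒  (36.6+21+33.9+33.7 − 4φ)·2 = 165.6
φ = (125.2 − 165.6/2) / 4 = 10.60 mm/h.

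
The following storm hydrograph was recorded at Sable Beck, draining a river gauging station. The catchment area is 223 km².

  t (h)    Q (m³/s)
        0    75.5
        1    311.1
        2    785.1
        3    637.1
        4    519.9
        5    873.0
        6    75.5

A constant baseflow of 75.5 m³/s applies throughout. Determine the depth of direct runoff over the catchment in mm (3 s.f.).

d ≈ 44.4 mm

Direct runoff: 0.0, 235.6, 709.6, 561.6, 444.4, 797.5, 0.0 m³/s; ΣQ_DR = 2749 m³/s.
V = ΣQ_DR · Δt = 2749 × 3600 s = 9.895 × 10^6 m³.
Over A = 223 km², depth = V / A = 44.4 mm.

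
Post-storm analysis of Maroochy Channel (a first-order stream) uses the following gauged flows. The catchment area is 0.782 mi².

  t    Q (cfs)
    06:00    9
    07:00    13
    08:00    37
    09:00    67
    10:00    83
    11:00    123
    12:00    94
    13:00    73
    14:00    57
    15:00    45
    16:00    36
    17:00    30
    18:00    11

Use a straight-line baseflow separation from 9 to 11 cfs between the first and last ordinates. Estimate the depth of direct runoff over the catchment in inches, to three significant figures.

Direct runoff: 0.00, 3.83, 27.67, 57.50, 73.33, 113.17, 84.00, 62.83, 46.67, 34.50, 25.33, 19.17, 0.00 cfs; ΣQ_DR = 548.0 cfs.
V = ΣQ_DR · Δt = 548.0 × 3600 s = 1.973 × 10^6 ft³.
Over A = 0.782 mi², depth = V / A = 1.09 in.

d ≈ 1.09 in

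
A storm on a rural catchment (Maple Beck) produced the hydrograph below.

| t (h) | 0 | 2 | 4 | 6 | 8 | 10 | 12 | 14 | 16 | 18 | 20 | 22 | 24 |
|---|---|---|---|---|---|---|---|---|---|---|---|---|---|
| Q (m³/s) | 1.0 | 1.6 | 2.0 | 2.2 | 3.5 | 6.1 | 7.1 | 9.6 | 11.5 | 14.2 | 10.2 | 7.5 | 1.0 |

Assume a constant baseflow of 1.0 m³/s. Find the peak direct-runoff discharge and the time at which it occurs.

Q_p = 13.2 m³/s at t = 18 h

Subtracting baseflow gives direct-runoff ordinates: 0.0, 0.6, 1.0, 1.2, 2.5, 5.1, 6.1, 8.6, 10.5, 13.2, 9.2, 6.5, 0.0 m³/s.
The maximum is 13.2 m³/s, occurring at the reading for t = 18 h.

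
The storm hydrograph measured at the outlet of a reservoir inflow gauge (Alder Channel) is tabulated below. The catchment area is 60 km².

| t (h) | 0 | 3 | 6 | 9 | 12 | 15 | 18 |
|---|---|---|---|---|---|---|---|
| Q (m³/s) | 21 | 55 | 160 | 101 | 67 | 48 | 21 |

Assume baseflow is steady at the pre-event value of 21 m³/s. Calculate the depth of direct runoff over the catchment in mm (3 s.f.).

Direct runoff: 0.0, 34.0, 139.0, 80.0, 46.0, 27.0, 0.0 m³/s; ΣQ_DR = 326.0 m³/s.
V = ΣQ_DR · Δt = 326.0 × 10800 s = 3.521 × 10^6 m³.
Over A = 60 km², depth = V / A = 58.7 mm.

d ≈ 58.7 mm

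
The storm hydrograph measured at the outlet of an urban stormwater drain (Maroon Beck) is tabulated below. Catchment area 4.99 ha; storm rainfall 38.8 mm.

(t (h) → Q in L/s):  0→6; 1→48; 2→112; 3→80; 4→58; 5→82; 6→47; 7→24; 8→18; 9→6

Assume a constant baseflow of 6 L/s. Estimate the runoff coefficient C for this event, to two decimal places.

ΣQ_DR = 421.0 L/s; V = ΣQ_DR·Δt = 1.516 × 10^6 L.
Runoff depth d = V / A = 30.37 mm.
C = d / P = 30.37 / 38.8 = 0.78.

C ≈ 0.78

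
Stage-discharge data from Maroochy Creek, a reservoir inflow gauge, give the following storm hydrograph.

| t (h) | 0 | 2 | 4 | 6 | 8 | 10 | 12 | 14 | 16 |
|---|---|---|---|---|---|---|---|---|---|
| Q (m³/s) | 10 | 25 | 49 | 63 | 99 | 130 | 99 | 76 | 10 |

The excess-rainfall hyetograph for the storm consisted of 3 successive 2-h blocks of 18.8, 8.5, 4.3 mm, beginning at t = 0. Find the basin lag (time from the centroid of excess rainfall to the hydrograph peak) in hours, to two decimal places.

Centroid of excess rainfall: t_c = Σ P_i·t̄_i / ΣP_i = 2.0823 h (block centres at 1, 3, 5 h).
Hydrograph peak occurs at t = 10 h, so basin lag t_L = 10 − 2.0823 = 7.92 h.

t_L ≈ 7.92 h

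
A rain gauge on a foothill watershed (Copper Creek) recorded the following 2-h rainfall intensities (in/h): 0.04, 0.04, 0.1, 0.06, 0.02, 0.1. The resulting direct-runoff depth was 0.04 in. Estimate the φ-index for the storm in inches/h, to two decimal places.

Only the 2 blocks with intensity above φ contribute runoff: 0.1, 0.1 in/h.
Σ(I−φ)·Δt = d  ⇒  (0.1+0.1 − 2φ)·2 = 0.04
φ = (0.2000 − 0.04/2) / 2 = 0.09 in/h.

φ ≈ 0.09 in/h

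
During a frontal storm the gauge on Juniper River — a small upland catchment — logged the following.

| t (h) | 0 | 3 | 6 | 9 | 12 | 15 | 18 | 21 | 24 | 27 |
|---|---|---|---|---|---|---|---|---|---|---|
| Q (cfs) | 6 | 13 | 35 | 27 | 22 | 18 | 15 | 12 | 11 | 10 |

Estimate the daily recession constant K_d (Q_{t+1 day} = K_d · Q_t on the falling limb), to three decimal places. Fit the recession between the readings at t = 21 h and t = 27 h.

K_d ≈ 0.482

Between t = 21 h and t = 27 h the flow falls from 12 to 10 cfs over 2×3 h = 6 h.
Per-interval ratio K = (10/12)^(1/2) = 0.9129; K_d = K^(24/3) = 0.482.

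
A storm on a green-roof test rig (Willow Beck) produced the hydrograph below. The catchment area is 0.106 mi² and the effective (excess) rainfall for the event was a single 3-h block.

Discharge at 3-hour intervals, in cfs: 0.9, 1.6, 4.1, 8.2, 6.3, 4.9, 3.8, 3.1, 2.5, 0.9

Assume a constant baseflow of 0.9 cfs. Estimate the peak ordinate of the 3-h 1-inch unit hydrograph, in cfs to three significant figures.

Direct runoff: 0.0, 0.7, 3.2, 7.3, 5.4, 4.0, 2.9, 2.2, 1.6, 0.0 cfs; ΣQ_DR = 27.30 cfs, peak = 7.3 cfs.
Runoff depth d = ΣQ_DR·Δt / A = 27.30 × 10800 / (0.106 mi²) = 1.197 in.
The 1-inch UH is the DRH scaled by (1 in)/d, so U_p = 7.3 × 1/1.197 = 6.10 cfs.

U_p ≈ 6.10 cfs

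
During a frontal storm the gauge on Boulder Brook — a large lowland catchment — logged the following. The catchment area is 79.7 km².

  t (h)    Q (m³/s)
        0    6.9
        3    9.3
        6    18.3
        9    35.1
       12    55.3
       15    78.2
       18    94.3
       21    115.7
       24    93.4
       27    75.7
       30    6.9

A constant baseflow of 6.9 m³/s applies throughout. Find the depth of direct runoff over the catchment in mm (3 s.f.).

Direct runoff: 0.0, 2.4, 11.4, 28.2, 48.4, 71.3, 87.4, 108.8, 86.5, 68.8, 0.0 m³/s; ΣQ_DR = 513.2 m³/s.
V = ΣQ_DR · Δt = 513.2 × 10800 s = 5.543 × 10^6 m³.
Over A = 79.7 km², depth = V / A = 69.5 mm.

d ≈ 69.5 mm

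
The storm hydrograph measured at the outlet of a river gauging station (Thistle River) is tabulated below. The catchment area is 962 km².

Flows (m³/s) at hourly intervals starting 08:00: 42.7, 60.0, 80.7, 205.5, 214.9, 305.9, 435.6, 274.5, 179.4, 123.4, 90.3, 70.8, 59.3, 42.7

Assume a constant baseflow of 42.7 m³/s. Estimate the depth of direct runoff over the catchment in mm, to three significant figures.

Direct runoff: 0.0, 17.3, 38.0, 162.8, 172.2, 263.2, 392.9, 231.8, 136.7, 80.7, 47.6, 28.1, 16.6, 0.0 m³/s; ΣQ_DR = 1588 m³/s.
V = ΣQ_DR · Δt = 1588 × 3600 s = 5.716 × 10^6 m³.
Over A = 962 km², depth = V / A = 5.94 mm.

d ≈ 5.94 mm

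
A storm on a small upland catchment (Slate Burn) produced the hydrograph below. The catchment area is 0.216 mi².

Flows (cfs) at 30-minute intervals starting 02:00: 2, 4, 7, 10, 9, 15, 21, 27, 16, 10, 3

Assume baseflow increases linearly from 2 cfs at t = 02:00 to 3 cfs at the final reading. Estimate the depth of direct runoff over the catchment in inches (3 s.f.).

d ≈ 0.346 in

Direct runoff: 0.00, 1.90, 4.80, 7.70, 6.60, 12.50, 18.40, 24.30, 13.20, 7.10, 0.00 cfs; ΣQ_DR = 96.50 cfs.
V = ΣQ_DR · Δt = 96.50 × 1800 s = 1.737 × 10^5 ft³.
Over A = 0.216 mi², depth = V / A = 0.346 in.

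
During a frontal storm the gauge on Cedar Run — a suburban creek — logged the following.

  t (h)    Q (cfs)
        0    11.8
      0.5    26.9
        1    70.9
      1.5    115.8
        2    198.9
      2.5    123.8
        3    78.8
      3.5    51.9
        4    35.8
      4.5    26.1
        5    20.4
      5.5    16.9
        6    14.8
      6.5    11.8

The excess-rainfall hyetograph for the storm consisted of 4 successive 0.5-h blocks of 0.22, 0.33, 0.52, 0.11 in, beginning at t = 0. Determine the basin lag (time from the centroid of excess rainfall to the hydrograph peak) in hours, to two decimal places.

t_L ≈ 1.03 h

Centroid of excess rainfall: t_c = Σ P_i·t̄_i / ΣP_i = 0.9703 h (block centres at 0.25, 0.75, 1.25, 1.75 h).
Hydrograph peak occurs at t = 2 h, so basin lag t_L = 2 − 0.9703 = 1.03 h.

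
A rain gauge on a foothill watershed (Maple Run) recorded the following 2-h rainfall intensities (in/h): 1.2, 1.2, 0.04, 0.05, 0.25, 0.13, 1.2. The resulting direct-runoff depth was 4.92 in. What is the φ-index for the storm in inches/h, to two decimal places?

Only the 3 blocks with intensity above φ contribute runoff: 1.2, 1.2, 1.2 in/h.
Σ(I−φ)·Δt = d  ⇒  (1.2+1.2+1.2 − 3φ)·2 = 4.92
φ = (3.600 − 4.92/2) / 3 = 0.38 in/h.

φ ≈ 0.38 in/h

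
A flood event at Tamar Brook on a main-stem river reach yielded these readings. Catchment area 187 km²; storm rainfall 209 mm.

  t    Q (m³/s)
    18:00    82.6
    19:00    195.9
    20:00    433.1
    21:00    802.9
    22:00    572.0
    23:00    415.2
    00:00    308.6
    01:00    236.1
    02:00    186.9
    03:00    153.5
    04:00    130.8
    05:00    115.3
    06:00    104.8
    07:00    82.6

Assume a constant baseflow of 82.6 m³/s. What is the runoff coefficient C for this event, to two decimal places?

C ≈ 0.25

ΣQ_DR = 2664 m³/s; V = ΣQ_DR·Δt = 9.590 × 10^6 m³.
Runoff depth d = V / A = 51.28 mm.
C = d / P = 51.28 / 209 = 0.25.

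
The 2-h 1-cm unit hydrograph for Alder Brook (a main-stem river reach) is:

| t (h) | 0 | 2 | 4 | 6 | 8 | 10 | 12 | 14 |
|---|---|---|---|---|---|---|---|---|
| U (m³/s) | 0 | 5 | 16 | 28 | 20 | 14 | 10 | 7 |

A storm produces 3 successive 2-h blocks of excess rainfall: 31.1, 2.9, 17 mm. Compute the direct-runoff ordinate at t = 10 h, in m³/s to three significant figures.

Q ≈ 96.9 m³/s

By discrete convolution, Q_j = Σ (P_i / 10 mm) · U_{j−i}.
At t = 10 h (j=5): Q = (31.1/10)·14 + (2.9/10)·20 + (17/10)·28 = 96.9 m³/s.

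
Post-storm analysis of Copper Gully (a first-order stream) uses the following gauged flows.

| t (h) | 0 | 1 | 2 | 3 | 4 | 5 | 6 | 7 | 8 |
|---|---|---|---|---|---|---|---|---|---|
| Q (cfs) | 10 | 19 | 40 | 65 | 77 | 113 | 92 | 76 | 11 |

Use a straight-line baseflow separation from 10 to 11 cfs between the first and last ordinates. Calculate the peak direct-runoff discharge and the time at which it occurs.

Subtracting baseflow gives direct-runoff ordinates: 0.00, 8.88, 29.75, 54.62, 66.50, 102.38, 81.25, 65.12, 0.00 cfs.
The maximum is 102.38 cfs, occurring at the reading for t = 5 h.

Q_p = 102.38 cfs at t = 5 h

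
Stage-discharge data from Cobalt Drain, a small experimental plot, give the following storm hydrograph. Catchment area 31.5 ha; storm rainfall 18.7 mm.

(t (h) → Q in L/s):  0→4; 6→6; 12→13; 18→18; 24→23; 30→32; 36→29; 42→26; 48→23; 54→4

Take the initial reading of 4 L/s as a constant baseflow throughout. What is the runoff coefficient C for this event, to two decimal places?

C ≈ 0.51

ΣQ_DR = 138.0 L/s; V = ΣQ_DR·Δt = 2.981 × 10^6 L.
Runoff depth d = V / A = 9.463 mm.
C = d / P = 9.463 / 18.7 = 0.51.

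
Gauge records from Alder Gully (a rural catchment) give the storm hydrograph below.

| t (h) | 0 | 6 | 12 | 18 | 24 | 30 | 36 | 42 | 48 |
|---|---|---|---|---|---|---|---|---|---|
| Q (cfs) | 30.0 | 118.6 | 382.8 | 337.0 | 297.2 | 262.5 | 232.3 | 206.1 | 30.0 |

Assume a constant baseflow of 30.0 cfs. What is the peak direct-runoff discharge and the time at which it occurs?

Q_p = 352.8 cfs at t = 12 h

Subtracting baseflow gives direct-runoff ordinates: 0.0, 88.6, 352.8, 307.0, 267.2, 232.5, 202.3, 176.1, 0.0 cfs.
The maximum is 352.8 cfs, occurring at the reading for t = 12 h.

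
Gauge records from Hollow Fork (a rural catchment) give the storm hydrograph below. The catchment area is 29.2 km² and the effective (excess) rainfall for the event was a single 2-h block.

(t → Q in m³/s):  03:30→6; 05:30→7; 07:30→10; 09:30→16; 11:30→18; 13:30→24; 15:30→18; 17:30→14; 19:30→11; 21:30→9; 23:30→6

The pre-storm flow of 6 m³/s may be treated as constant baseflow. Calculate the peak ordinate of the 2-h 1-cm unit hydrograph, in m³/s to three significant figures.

Direct runoff: 0.0, 1.0, 4.0, 10.0, 12.0, 18.0, 12.0, 8.0, 5.0, 3.0, 0.0 m³/s; ΣQ_DR = 73.00 m³/s, peak = 18.0 m³/s.
Runoff depth d = ΣQ_DR·Δt / A = 73.00 × 7200 / (29.2 km²) = 18.00 mm.
The 1-cm UH is the DRH scaled by (10 mm)/d, so U_p = 18.0 × 10/18.00 = 10.0 m³/s.

U_p ≈ 10.0 m³/s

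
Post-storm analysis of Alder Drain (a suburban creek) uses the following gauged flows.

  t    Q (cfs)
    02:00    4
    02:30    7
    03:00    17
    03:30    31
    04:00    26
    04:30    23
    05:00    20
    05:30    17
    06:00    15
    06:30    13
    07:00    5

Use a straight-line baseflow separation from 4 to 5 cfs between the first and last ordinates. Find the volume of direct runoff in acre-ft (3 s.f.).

V ≈ 5.31 acre-ft

Direct-runoff ordinates (Q − Q_b): 0.00, 2.90, 12.80, 26.70, 21.60, 18.50, 15.40, 12.30, 10.20, 8.10, 0.00 cfs.
ΣQ_DR = 128.5 cfs.
With Δt = 0.5 h = 1800 s, V = ΣQ_DR · Δt = 128.5 × 1800 = 2.31 × 10^5 ft³ = 5.31 acre-ft.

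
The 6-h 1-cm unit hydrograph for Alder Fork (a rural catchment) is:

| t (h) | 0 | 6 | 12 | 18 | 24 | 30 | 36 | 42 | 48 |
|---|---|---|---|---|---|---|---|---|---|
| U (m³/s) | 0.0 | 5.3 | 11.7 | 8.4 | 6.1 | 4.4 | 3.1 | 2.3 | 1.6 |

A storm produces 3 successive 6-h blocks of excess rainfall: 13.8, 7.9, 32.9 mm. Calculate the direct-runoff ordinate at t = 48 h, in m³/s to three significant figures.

By discrete convolution, Q_j = Σ (P_i / 10 mm) · U_{j−i}.
At t = 48 h (j=8): Q = (13.8/10)·1.6 + (7.9/10)·2.3 + (32.9/10)·3.1 = 14.2 m³/s.

Q ≈ 14.2 m³/s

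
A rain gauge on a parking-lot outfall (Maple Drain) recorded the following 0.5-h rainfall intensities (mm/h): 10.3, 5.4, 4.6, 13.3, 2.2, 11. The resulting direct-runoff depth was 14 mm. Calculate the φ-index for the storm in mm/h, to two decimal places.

Only the 5 blocks with intensity above φ contribute runoff: 10.3, 5.4, 4.6, 13.3, 11 mm/h.
Σ(I−φ)·Δt = d  ⇒  (10.3+5.4+4.6+13.3+11 − 5φ)·0.5 = 14
φ = (44.60 − 14/0.5) / 5 = 3.32 mm/h.

φ ≈ 3.32 mm/h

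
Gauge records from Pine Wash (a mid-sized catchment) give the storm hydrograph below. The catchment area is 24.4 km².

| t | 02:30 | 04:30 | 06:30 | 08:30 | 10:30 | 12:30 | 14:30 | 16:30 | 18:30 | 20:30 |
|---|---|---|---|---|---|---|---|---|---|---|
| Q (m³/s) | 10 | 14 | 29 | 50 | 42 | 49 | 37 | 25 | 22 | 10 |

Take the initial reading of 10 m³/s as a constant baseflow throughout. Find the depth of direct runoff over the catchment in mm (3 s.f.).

d ≈ 55.5 mm

Direct runoff: 0.0, 4.0, 19.0, 40.0, 32.0, 39.0, 27.0, 15.0, 12.0, 0.0 m³/s; ΣQ_DR = 188.0 m³/s.
V = ΣQ_DR · Δt = 188.0 × 7200 s = 1.354 × 10^6 m³.
Over A = 24.4 km², depth = V / A = 55.5 mm.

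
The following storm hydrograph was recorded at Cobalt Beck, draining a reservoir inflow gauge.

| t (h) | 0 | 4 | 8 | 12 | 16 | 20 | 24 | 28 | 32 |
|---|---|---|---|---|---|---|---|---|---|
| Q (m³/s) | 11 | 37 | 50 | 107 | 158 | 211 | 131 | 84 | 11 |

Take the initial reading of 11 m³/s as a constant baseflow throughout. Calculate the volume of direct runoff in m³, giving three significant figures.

Direct-runoff ordinates (Q − Q_b): 0.0, 26.0, 39.0, 96.0, 147.0, 200.0, 120.0, 73.0, 0.0 m³/s.
ΣQ_DR = 701.0 m³/s.
With Δt = 4 h = 14400 s, V = ΣQ_DR · Δt = 701.0 × 14400 = 1.01 × 10^7 m³.

V ≈ 1.01 × 10^7 m³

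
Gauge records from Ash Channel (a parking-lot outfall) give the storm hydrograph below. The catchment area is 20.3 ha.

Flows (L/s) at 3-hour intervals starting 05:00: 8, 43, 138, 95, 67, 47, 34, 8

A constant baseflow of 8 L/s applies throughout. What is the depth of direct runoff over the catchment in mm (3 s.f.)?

d ≈ 20.0 mm

Direct runoff: 0.0, 35.0, 130.0, 87.0, 59.0, 39.0, 26.0, 0.0 L/s; ΣQ_DR = 376.0 L/s.
V = ΣQ_DR · Δt = 376.0 × 10800 s = 4.061 × 10^6 L.
Over A = 20.3 ha, depth = V / A = 20.0 mm.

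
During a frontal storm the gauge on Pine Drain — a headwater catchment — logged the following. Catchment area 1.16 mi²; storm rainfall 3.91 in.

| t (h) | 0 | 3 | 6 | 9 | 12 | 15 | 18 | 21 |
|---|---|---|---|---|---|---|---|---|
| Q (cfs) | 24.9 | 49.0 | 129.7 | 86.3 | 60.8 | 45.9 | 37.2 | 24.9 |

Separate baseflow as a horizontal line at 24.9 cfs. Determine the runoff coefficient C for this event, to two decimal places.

C ≈ 0.27

ΣQ_DR = 259.5 cfs; V = ΣQ_DR·Δt = 2.803 × 10^6 ft³.
Runoff depth d = V / A = 1.040 in.
C = d / P = 1.040 / 3.91 = 0.27.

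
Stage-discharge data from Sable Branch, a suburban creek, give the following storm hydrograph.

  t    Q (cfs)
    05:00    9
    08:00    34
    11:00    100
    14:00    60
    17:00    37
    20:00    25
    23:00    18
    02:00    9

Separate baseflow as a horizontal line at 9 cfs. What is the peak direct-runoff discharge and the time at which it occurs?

Q_p = 91.0 cfs at t = 11:00

Subtracting baseflow gives direct-runoff ordinates: 0.0, 25.0, 91.0, 51.0, 28.0, 16.0, 9.0, 0.0 cfs.
The maximum is 91.0 cfs, occurring at the reading for t = 11:00.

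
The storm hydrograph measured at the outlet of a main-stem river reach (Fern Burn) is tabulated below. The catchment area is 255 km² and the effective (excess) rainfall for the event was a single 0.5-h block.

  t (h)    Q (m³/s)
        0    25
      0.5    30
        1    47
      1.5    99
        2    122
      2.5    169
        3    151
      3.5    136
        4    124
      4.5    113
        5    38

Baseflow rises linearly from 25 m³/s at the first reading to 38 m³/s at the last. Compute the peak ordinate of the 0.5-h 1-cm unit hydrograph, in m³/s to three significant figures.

U_p ≈ 275 m³/s

Direct runoff: 0.00, 3.70, 19.40, 70.10, 91.80, 137.50, 118.20, 101.90, 88.60, 76.30, 0.00 m³/s; ΣQ_DR = 707.5 m³/s, peak = 137.50 m³/s.
Runoff depth d = ΣQ_DR·Δt / A = 707.5 × 1800 / (255 km²) = 4.994 mm.
The 1-cm UH is the DRH scaled by (10 mm)/d, so U_p = 137.50 × 10/4.994 = 275 m³/s.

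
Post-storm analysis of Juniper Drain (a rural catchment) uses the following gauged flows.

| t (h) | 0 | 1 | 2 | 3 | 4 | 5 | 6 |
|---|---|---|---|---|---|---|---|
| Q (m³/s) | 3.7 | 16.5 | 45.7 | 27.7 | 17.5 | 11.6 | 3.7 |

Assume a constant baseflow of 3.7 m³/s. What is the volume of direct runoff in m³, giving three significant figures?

Direct-runoff ordinates (Q − Q_b): 0.0, 12.8, 42.0, 24.0, 13.8, 7.9, 0.0 m³/s.
ΣQ_DR = 100.5 m³/s.
With Δt = 1 h = 3600 s, V = ΣQ_DR · Δt = 100.5 × 3600 = 3.62 × 10^5 m³.

V ≈ 3.62 × 10^5 m³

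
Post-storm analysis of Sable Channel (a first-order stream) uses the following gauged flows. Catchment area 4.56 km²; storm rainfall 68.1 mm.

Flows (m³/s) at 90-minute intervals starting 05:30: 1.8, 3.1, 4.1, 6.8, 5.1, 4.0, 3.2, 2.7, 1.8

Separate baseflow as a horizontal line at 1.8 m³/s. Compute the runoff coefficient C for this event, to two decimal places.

C ≈ 0.29

ΣQ_DR = 16.40 m³/s; V = ΣQ_DR·Δt = 88560 m³.
Runoff depth d = V / A = 19.42 mm.
C = d / P = 19.42 / 68.1 = 0.29.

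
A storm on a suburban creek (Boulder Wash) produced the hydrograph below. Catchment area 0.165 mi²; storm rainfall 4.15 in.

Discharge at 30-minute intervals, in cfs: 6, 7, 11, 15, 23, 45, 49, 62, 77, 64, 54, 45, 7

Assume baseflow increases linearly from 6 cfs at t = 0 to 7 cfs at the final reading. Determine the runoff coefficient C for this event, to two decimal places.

ΣQ_DR = 380.5 cfs; V = ΣQ_DR·Δt = 6.849 × 10^5 ft³.
Runoff depth d = V / A = 1.787 in.
C = d / P = 1.787 / 4.15 = 0.43.

C ≈ 0.43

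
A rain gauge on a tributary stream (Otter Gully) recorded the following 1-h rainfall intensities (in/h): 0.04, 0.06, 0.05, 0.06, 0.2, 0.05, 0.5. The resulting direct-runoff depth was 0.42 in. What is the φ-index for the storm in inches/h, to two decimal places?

φ ≈ 0.14 in/h

Only the 2 blocks with intensity above φ contribute runoff: 0.2, 0.5 in/h.
Σ(I−φ)·Δt = d  ⇒  (0.2+0.5 − 2φ)·1 = 0.42
φ = (0.7000 − 0.42/1) / 2 = 0.14 in/h.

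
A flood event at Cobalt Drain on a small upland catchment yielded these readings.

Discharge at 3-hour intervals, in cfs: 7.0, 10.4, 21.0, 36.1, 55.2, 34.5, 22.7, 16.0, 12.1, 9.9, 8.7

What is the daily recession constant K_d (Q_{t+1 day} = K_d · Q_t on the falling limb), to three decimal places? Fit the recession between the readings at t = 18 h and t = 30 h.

Between t = 18 h and t = 30 h the flow falls from 22.7 to 8.7 cfs over 4×3 h = 12 h.
Per-interval ratio K = (8.7/22.7)^(1/4) = 0.7868; K_d = K^(24/3) = 0.147.

K_d ≈ 0.147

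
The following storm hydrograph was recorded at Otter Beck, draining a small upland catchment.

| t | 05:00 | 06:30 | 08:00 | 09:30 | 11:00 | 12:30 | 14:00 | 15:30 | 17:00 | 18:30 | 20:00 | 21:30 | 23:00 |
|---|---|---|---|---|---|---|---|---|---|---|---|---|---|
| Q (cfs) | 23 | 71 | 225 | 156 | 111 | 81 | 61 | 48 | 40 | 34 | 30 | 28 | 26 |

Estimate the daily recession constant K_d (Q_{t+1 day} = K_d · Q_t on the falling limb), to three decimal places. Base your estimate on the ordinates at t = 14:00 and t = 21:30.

K_d ≈ 0.083

Between t = 14:00 and t = 21:30 the flow falls from 61 to 28 cfs over 5×1.5 h = 7.5 h.
Per-interval ratio K = (28/61)^(1/5) = 0.8558; K_d = K^(24/1.5) = 0.083.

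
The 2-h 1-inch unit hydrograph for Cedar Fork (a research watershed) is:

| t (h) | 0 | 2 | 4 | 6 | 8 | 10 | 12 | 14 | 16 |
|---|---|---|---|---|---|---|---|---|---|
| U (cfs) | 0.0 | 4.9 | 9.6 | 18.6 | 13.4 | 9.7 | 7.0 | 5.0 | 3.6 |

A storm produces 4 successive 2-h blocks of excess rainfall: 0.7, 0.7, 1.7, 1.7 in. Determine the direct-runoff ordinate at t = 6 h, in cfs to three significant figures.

By discrete convolution, Q_j = Σ (P_i / 1 in) · U_{j−i}.
At t = 6 h (j=3): Q = (0.7/1)·18.6 + (0.7/1)·9.6 + (1.7/1)·4.9 + (1.7/1)·0.0 = 28.1 cfs.

Q ≈ 28.1 cfs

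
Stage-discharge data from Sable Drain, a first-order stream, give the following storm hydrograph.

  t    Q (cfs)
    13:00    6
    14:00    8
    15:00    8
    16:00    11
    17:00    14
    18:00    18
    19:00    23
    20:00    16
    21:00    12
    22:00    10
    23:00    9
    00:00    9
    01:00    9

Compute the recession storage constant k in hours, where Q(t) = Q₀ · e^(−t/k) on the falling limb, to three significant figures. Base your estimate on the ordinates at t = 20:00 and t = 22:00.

On the falling limb, Q drops from 16 to 10 cfs between t = 20:00 and t = 22:00 (Δt = 2 h).
k = −Δt / ln(Q₂/Q₁) = −2 / ln(10/16) = 4.26 h.

k ≈ 4.26 h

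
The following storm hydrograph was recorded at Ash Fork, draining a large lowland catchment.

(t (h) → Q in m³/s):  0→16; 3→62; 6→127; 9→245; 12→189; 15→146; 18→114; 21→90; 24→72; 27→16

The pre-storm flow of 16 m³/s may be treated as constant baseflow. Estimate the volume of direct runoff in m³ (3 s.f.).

Direct-runoff ordinates (Q − Q_b): 0.0, 46.0, 111.0, 229.0, 173.0, 130.0, 98.0, 74.0, 56.0, 0.0 m³/s.
ΣQ_DR = 917.0 m³/s.
With Δt = 3 h = 10800 s, V = ΣQ_DR · Δt = 917.0 × 10800 = 9.90 × 10^6 m³.

V ≈ 9.90 × 10^6 m³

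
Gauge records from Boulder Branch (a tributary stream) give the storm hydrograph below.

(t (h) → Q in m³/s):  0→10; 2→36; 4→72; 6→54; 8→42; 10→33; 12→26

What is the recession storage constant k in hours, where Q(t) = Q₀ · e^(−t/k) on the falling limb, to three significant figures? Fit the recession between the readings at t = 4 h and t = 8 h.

k ≈ 7.42 h

On the falling limb, Q drops from 72 to 42 m³/s between t = 4 h and t = 8 h (Δt = 4 h).
k = −Δt / ln(Q₂/Q₁) = −4 / ln(42/72) = 7.42 h.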